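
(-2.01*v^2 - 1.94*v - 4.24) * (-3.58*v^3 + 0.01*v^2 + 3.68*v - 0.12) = 7.1958*v^5 + 6.9251*v^4 + 7.763*v^3 - 6.9404*v^2 - 15.3704*v + 0.5088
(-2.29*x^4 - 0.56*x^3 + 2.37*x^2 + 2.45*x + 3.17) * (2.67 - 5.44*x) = 12.4576*x^5 - 3.0679*x^4 - 14.388*x^3 - 7.0001*x^2 - 10.7033*x + 8.4639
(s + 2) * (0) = 0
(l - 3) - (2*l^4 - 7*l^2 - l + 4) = -2*l^4 + 7*l^2 + 2*l - 7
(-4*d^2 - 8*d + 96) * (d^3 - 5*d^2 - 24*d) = -4*d^5 + 12*d^4 + 232*d^3 - 288*d^2 - 2304*d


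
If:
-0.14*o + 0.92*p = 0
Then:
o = 6.57142857142857*p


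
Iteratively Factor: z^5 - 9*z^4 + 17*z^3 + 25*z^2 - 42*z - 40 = (z + 1)*(z^4 - 10*z^3 + 27*z^2 - 2*z - 40) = (z - 2)*(z + 1)*(z^3 - 8*z^2 + 11*z + 20) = (z - 5)*(z - 2)*(z + 1)*(z^2 - 3*z - 4) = (z - 5)*(z - 4)*(z - 2)*(z + 1)*(z + 1)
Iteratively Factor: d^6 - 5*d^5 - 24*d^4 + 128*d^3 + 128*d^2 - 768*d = (d - 4)*(d^5 - d^4 - 28*d^3 + 16*d^2 + 192*d) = (d - 4)^2*(d^4 + 3*d^3 - 16*d^2 - 48*d) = (d - 4)^3*(d^3 + 7*d^2 + 12*d) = (d - 4)^3*(d + 3)*(d^2 + 4*d) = d*(d - 4)^3*(d + 3)*(d + 4)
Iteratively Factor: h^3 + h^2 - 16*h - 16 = (h + 1)*(h^2 - 16) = (h + 1)*(h + 4)*(h - 4)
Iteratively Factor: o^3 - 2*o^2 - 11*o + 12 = (o + 3)*(o^2 - 5*o + 4) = (o - 1)*(o + 3)*(o - 4)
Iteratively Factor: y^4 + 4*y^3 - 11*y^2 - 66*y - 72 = (y + 3)*(y^3 + y^2 - 14*y - 24) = (y + 3)^2*(y^2 - 2*y - 8) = (y - 4)*(y + 3)^2*(y + 2)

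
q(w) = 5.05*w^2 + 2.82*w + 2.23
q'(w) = 10.1*w + 2.82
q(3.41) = 70.57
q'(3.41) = 37.26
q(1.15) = 12.15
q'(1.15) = 14.44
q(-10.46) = 525.26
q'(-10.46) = -102.83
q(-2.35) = 23.49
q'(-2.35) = -20.92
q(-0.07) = 2.06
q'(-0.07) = 2.11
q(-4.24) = 81.06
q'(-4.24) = -40.00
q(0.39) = 4.10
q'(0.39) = 6.76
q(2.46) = 39.73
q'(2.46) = 27.67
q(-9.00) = 385.90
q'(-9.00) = -88.08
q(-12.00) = 695.59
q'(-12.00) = -118.38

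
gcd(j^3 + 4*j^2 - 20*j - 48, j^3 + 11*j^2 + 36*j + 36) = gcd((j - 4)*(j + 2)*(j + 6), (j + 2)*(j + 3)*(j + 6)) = j^2 + 8*j + 12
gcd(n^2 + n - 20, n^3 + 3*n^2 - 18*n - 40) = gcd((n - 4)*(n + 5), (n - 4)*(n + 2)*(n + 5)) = n^2 + n - 20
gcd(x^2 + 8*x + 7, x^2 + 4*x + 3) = x + 1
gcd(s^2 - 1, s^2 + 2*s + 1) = s + 1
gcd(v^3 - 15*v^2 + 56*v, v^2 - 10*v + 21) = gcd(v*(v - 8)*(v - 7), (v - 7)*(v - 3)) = v - 7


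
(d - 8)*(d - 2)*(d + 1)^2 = d^4 - 8*d^3 - 3*d^2 + 22*d + 16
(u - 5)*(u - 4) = u^2 - 9*u + 20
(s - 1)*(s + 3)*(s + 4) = s^3 + 6*s^2 + 5*s - 12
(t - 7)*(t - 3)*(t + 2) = t^3 - 8*t^2 + t + 42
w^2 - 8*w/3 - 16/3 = (w - 4)*(w + 4/3)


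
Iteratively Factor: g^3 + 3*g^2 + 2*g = (g + 2)*(g^2 + g) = g*(g + 2)*(g + 1)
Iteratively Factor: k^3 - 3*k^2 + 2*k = (k - 2)*(k^2 - k) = k*(k - 2)*(k - 1)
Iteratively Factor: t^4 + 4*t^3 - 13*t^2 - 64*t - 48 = (t - 4)*(t^3 + 8*t^2 + 19*t + 12) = (t - 4)*(t + 4)*(t^2 + 4*t + 3) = (t - 4)*(t + 1)*(t + 4)*(t + 3)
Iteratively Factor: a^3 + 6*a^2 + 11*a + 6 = (a + 2)*(a^2 + 4*a + 3) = (a + 2)*(a + 3)*(a + 1)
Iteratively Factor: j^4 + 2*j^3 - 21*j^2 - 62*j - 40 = (j + 1)*(j^3 + j^2 - 22*j - 40) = (j + 1)*(j + 4)*(j^2 - 3*j - 10) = (j - 5)*(j + 1)*(j + 4)*(j + 2)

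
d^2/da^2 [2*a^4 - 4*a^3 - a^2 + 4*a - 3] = 24*a^2 - 24*a - 2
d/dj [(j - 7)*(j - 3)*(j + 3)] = 3*j^2 - 14*j - 9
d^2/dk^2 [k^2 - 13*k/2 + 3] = 2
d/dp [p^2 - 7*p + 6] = 2*p - 7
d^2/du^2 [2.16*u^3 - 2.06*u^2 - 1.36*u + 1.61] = 12.96*u - 4.12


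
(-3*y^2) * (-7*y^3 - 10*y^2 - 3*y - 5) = 21*y^5 + 30*y^4 + 9*y^3 + 15*y^2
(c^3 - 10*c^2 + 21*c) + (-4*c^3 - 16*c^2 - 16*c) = -3*c^3 - 26*c^2 + 5*c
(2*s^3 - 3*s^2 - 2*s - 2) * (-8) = -16*s^3 + 24*s^2 + 16*s + 16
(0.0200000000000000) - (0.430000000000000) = -0.410000000000000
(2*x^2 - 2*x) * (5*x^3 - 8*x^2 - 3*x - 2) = 10*x^5 - 26*x^4 + 10*x^3 + 2*x^2 + 4*x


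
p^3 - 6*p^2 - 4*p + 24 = (p - 6)*(p - 2)*(p + 2)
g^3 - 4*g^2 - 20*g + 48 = (g - 6)*(g - 2)*(g + 4)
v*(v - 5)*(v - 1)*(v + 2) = v^4 - 4*v^3 - 7*v^2 + 10*v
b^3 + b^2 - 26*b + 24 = (b - 4)*(b - 1)*(b + 6)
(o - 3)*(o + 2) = o^2 - o - 6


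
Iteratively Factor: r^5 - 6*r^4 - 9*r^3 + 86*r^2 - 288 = (r + 3)*(r^4 - 9*r^3 + 18*r^2 + 32*r - 96) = (r - 3)*(r + 3)*(r^3 - 6*r^2 + 32) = (r - 4)*(r - 3)*(r + 3)*(r^2 - 2*r - 8) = (r - 4)^2*(r - 3)*(r + 3)*(r + 2)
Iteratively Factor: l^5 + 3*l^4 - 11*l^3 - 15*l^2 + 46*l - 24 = (l + 4)*(l^4 - l^3 - 7*l^2 + 13*l - 6) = (l - 1)*(l + 4)*(l^3 - 7*l + 6) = (l - 2)*(l - 1)*(l + 4)*(l^2 + 2*l - 3) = (l - 2)*(l - 1)*(l + 3)*(l + 4)*(l - 1)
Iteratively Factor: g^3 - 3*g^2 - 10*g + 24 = (g + 3)*(g^2 - 6*g + 8) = (g - 2)*(g + 3)*(g - 4)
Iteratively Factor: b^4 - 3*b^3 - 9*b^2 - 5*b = (b + 1)*(b^3 - 4*b^2 - 5*b) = (b - 5)*(b + 1)*(b^2 + b) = b*(b - 5)*(b + 1)*(b + 1)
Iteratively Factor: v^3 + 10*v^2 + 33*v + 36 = (v + 3)*(v^2 + 7*v + 12) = (v + 3)^2*(v + 4)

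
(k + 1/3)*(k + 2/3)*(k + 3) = k^3 + 4*k^2 + 29*k/9 + 2/3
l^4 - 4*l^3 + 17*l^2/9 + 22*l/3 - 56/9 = (l - 7/3)*(l - 2)*(l - 1)*(l + 4/3)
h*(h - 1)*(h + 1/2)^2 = h^4 - 3*h^2/4 - h/4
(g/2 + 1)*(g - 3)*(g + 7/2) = g^3/2 + 5*g^2/4 - 19*g/4 - 21/2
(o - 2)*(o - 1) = o^2 - 3*o + 2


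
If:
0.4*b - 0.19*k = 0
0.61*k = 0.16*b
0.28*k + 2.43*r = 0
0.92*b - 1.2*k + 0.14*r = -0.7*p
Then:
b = 0.00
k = 0.00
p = 0.00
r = 0.00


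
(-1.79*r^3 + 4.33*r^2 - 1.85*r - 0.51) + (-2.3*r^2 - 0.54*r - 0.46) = -1.79*r^3 + 2.03*r^2 - 2.39*r - 0.97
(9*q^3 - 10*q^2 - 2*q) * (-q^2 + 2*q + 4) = -9*q^5 + 28*q^4 + 18*q^3 - 44*q^2 - 8*q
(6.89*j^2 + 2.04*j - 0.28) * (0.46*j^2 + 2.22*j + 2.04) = 3.1694*j^4 + 16.2342*j^3 + 18.4556*j^2 + 3.54*j - 0.5712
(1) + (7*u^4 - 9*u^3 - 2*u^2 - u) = 7*u^4 - 9*u^3 - 2*u^2 - u + 1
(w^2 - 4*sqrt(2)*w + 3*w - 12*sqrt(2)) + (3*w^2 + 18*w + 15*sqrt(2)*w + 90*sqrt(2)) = 4*w^2 + 11*sqrt(2)*w + 21*w + 78*sqrt(2)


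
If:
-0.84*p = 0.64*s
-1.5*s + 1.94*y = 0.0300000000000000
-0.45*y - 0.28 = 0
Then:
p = 0.63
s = -0.82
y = -0.62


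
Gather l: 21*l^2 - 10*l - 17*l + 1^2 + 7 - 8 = 21*l^2 - 27*l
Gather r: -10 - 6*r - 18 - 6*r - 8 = -12*r - 36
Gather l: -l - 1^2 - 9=-l - 10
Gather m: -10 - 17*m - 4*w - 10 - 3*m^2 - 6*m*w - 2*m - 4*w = -3*m^2 + m*(-6*w - 19) - 8*w - 20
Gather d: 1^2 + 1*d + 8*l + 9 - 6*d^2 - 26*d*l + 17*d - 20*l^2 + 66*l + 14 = -6*d^2 + d*(18 - 26*l) - 20*l^2 + 74*l + 24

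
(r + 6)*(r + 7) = r^2 + 13*r + 42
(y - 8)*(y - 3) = y^2 - 11*y + 24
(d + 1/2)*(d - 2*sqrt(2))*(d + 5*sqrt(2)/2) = d^3 + d^2/2 + sqrt(2)*d^2/2 - 10*d + sqrt(2)*d/4 - 5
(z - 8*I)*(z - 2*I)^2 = z^3 - 12*I*z^2 - 36*z + 32*I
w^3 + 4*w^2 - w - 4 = (w - 1)*(w + 1)*(w + 4)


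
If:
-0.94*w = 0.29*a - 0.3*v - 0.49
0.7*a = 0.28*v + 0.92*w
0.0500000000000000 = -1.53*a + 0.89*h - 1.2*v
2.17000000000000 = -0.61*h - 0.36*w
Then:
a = -0.63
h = -3.62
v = -1.92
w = 0.10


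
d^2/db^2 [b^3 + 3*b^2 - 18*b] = 6*b + 6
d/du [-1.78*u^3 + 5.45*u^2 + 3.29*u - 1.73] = -5.34*u^2 + 10.9*u + 3.29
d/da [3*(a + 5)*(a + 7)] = 6*a + 36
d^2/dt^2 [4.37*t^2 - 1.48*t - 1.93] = 8.74000000000000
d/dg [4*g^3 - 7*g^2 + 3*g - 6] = 12*g^2 - 14*g + 3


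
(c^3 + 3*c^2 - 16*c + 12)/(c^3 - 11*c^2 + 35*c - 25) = (c^2 + 4*c - 12)/(c^2 - 10*c + 25)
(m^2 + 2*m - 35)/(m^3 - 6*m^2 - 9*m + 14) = (m^2 + 2*m - 35)/(m^3 - 6*m^2 - 9*m + 14)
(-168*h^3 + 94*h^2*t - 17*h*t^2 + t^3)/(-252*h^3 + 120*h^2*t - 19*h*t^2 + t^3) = (-4*h + t)/(-6*h + t)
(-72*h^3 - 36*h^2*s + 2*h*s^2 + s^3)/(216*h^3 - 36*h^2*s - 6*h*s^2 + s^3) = (2*h + s)/(-6*h + s)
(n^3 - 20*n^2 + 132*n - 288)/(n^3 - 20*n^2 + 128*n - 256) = (n^2 - 12*n + 36)/(n^2 - 12*n + 32)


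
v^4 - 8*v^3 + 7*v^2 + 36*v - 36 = (v - 6)*(v - 3)*(v - 1)*(v + 2)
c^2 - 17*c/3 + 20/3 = (c - 4)*(c - 5/3)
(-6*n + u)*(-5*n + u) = 30*n^2 - 11*n*u + u^2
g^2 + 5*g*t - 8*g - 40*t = (g - 8)*(g + 5*t)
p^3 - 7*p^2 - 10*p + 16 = (p - 8)*(p - 1)*(p + 2)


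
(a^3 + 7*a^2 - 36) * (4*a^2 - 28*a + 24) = 4*a^5 - 172*a^3 + 24*a^2 + 1008*a - 864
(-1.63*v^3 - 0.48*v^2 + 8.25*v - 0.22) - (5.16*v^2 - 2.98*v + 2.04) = -1.63*v^3 - 5.64*v^2 + 11.23*v - 2.26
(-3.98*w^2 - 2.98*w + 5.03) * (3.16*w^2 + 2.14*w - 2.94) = -12.5768*w^4 - 17.934*w^3 + 21.2188*w^2 + 19.5254*w - 14.7882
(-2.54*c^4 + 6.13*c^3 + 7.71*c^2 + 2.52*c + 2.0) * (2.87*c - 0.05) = -7.2898*c^5 + 17.7201*c^4 + 21.8212*c^3 + 6.8469*c^2 + 5.614*c - 0.1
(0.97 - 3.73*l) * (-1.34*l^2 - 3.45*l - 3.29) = 4.9982*l^3 + 11.5687*l^2 + 8.9252*l - 3.1913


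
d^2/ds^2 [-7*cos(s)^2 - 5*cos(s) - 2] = 5*cos(s) + 14*cos(2*s)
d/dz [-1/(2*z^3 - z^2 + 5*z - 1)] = (6*z^2 - 2*z + 5)/(2*z^3 - z^2 + 5*z - 1)^2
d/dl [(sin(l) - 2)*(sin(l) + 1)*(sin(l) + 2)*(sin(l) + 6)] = (4*sin(l)^3 + 21*sin(l)^2 + 4*sin(l) - 28)*cos(l)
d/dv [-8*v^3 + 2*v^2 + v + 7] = -24*v^2 + 4*v + 1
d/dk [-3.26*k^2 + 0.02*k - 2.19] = 0.02 - 6.52*k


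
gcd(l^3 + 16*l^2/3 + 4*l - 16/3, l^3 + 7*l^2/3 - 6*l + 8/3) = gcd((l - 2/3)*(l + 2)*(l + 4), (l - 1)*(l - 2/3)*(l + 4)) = l^2 + 10*l/3 - 8/3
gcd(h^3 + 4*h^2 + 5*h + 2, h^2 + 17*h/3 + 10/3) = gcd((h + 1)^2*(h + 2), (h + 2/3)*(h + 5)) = 1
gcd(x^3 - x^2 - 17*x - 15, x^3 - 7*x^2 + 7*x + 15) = x^2 - 4*x - 5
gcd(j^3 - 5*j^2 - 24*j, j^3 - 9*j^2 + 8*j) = j^2 - 8*j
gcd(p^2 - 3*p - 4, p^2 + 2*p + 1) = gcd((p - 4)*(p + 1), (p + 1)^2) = p + 1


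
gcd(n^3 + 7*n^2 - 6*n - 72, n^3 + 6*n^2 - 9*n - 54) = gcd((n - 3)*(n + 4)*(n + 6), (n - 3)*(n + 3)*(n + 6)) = n^2 + 3*n - 18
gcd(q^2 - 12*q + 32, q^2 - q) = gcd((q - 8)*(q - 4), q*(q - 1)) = 1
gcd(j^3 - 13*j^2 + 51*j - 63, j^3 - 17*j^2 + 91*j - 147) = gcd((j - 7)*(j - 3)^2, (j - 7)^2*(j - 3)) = j^2 - 10*j + 21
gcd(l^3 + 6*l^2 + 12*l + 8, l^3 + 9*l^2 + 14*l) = l + 2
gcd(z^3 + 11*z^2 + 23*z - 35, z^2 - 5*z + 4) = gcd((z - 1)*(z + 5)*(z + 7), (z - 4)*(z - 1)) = z - 1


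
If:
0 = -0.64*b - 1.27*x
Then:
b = -1.984375*x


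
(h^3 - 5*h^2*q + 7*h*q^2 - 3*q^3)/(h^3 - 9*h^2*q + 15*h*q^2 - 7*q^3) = (-h + 3*q)/(-h + 7*q)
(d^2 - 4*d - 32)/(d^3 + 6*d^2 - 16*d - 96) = (d - 8)/(d^2 + 2*d - 24)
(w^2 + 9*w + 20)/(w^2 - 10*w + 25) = (w^2 + 9*w + 20)/(w^2 - 10*w + 25)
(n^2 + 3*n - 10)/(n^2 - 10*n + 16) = (n + 5)/(n - 8)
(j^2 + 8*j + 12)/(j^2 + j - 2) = (j + 6)/(j - 1)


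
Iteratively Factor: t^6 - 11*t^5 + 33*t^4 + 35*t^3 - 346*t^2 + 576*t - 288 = (t - 2)*(t^5 - 9*t^4 + 15*t^3 + 65*t^2 - 216*t + 144) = (t - 2)*(t + 3)*(t^4 - 12*t^3 + 51*t^2 - 88*t + 48) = (t - 2)*(t - 1)*(t + 3)*(t^3 - 11*t^2 + 40*t - 48) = (t - 4)*(t - 2)*(t - 1)*(t + 3)*(t^2 - 7*t + 12) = (t - 4)^2*(t - 2)*(t - 1)*(t + 3)*(t - 3)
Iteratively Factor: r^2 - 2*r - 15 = (r + 3)*(r - 5)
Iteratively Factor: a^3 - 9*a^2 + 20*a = (a - 5)*(a^2 - 4*a) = a*(a - 5)*(a - 4)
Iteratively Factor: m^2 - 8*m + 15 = (m - 3)*(m - 5)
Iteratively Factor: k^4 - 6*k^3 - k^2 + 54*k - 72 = (k - 4)*(k^3 - 2*k^2 - 9*k + 18) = (k - 4)*(k - 2)*(k^2 - 9) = (k - 4)*(k - 3)*(k - 2)*(k + 3)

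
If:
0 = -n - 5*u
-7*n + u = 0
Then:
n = 0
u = 0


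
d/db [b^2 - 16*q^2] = 2*b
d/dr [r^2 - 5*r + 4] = 2*r - 5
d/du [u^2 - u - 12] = 2*u - 1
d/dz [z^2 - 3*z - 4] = 2*z - 3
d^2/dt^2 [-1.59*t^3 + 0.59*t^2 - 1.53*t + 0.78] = 1.18 - 9.54*t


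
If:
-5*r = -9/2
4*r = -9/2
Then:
No Solution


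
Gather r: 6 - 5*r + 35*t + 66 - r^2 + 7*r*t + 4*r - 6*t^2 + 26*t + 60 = -r^2 + r*(7*t - 1) - 6*t^2 + 61*t + 132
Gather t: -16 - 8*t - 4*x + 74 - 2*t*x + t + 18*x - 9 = t*(-2*x - 7) + 14*x + 49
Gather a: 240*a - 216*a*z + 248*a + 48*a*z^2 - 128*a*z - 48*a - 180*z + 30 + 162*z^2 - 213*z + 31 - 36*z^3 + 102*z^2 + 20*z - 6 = a*(48*z^2 - 344*z + 440) - 36*z^3 + 264*z^2 - 373*z + 55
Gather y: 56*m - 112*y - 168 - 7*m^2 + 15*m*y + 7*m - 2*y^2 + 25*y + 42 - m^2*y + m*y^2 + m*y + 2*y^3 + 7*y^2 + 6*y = -7*m^2 + 63*m + 2*y^3 + y^2*(m + 5) + y*(-m^2 + 16*m - 81) - 126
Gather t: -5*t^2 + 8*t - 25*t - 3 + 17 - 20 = -5*t^2 - 17*t - 6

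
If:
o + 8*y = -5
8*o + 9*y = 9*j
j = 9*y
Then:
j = -45/17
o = -45/17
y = -5/17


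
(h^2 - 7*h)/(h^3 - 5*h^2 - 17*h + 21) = h/(h^2 + 2*h - 3)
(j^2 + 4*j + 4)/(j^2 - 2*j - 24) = (j^2 + 4*j + 4)/(j^2 - 2*j - 24)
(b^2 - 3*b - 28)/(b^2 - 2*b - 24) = (b - 7)/(b - 6)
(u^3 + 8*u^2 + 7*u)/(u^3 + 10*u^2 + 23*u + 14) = u/(u + 2)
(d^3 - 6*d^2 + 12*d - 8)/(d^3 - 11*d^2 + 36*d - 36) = (d^2 - 4*d + 4)/(d^2 - 9*d + 18)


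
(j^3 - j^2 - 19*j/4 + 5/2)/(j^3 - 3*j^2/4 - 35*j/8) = 2*(2*j^2 + 3*j - 2)/(j*(4*j + 7))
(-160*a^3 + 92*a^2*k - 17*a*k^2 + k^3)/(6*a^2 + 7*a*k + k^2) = (-160*a^3 + 92*a^2*k - 17*a*k^2 + k^3)/(6*a^2 + 7*a*k + k^2)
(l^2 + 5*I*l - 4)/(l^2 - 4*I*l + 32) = (l + I)/(l - 8*I)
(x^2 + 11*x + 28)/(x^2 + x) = (x^2 + 11*x + 28)/(x*(x + 1))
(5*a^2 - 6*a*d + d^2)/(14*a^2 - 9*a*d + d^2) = (5*a^2 - 6*a*d + d^2)/(14*a^2 - 9*a*d + d^2)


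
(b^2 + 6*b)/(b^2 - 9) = b*(b + 6)/(b^2 - 9)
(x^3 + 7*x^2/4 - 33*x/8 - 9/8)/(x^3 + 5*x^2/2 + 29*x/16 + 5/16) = 2*(2*x^2 + 3*x - 9)/(4*x^2 + 9*x + 5)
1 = 1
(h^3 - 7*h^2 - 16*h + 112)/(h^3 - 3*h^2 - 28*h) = (h - 4)/h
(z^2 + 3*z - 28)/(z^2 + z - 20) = (z + 7)/(z + 5)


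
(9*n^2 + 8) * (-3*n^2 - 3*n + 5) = -27*n^4 - 27*n^3 + 21*n^2 - 24*n + 40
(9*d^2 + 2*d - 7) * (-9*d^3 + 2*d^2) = -81*d^5 + 67*d^3 - 14*d^2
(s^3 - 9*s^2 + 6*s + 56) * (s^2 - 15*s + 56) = s^5 - 24*s^4 + 197*s^3 - 538*s^2 - 504*s + 3136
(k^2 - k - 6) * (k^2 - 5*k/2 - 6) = k^4 - 7*k^3/2 - 19*k^2/2 + 21*k + 36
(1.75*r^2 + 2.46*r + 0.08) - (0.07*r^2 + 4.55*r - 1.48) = 1.68*r^2 - 2.09*r + 1.56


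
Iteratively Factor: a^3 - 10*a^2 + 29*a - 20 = (a - 5)*(a^2 - 5*a + 4) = (a - 5)*(a - 1)*(a - 4)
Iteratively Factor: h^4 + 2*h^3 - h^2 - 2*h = (h + 2)*(h^3 - h) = h*(h + 2)*(h^2 - 1) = h*(h - 1)*(h + 2)*(h + 1)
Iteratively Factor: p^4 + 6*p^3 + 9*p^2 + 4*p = (p)*(p^3 + 6*p^2 + 9*p + 4) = p*(p + 1)*(p^2 + 5*p + 4) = p*(p + 1)*(p + 4)*(p + 1)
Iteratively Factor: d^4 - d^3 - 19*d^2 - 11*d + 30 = (d - 5)*(d^3 + 4*d^2 + d - 6) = (d - 5)*(d + 2)*(d^2 + 2*d - 3) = (d - 5)*(d - 1)*(d + 2)*(d + 3)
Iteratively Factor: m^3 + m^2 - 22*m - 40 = (m + 2)*(m^2 - m - 20) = (m - 5)*(m + 2)*(m + 4)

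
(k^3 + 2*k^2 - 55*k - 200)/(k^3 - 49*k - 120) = (k + 5)/(k + 3)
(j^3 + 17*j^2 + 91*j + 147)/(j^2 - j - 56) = (j^2 + 10*j + 21)/(j - 8)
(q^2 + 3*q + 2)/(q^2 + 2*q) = (q + 1)/q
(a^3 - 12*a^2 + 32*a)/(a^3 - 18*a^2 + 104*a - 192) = a/(a - 6)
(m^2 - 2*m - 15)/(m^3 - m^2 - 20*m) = (m + 3)/(m*(m + 4))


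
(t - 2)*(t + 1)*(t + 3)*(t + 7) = t^4 + 9*t^3 + 9*t^2 - 41*t - 42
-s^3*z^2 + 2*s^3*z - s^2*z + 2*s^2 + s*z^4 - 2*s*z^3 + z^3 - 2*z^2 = (-s + z)*(s + z)*(z - 2)*(s*z + 1)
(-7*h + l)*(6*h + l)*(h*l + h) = -42*h^3*l - 42*h^3 - h^2*l^2 - h^2*l + h*l^3 + h*l^2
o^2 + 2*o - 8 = (o - 2)*(o + 4)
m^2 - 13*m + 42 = (m - 7)*(m - 6)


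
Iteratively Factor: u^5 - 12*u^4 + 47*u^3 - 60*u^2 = (u - 5)*(u^4 - 7*u^3 + 12*u^2) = (u - 5)*(u - 4)*(u^3 - 3*u^2) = (u - 5)*(u - 4)*(u - 3)*(u^2) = u*(u - 5)*(u - 4)*(u - 3)*(u)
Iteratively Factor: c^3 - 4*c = (c)*(c^2 - 4) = c*(c + 2)*(c - 2)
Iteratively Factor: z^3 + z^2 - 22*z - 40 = (z - 5)*(z^2 + 6*z + 8) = (z - 5)*(z + 2)*(z + 4)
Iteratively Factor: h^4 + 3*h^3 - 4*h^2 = (h - 1)*(h^3 + 4*h^2) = h*(h - 1)*(h^2 + 4*h) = h*(h - 1)*(h + 4)*(h)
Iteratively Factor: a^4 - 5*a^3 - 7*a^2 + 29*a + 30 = (a + 1)*(a^3 - 6*a^2 - a + 30) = (a - 3)*(a + 1)*(a^2 - 3*a - 10) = (a - 3)*(a + 1)*(a + 2)*(a - 5)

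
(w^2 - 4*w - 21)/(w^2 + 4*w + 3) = (w - 7)/(w + 1)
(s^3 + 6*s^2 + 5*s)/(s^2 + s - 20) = s*(s + 1)/(s - 4)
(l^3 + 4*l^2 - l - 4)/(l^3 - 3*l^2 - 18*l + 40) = (l^2 - 1)/(l^2 - 7*l + 10)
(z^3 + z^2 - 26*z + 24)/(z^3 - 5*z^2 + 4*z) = (z + 6)/z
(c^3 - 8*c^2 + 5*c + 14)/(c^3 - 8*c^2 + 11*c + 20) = (c^2 - 9*c + 14)/(c^2 - 9*c + 20)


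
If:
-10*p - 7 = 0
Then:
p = -7/10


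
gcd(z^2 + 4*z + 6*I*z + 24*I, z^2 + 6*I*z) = z + 6*I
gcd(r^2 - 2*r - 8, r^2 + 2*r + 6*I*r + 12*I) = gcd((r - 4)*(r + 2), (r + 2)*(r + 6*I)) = r + 2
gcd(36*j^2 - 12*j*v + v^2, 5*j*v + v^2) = 1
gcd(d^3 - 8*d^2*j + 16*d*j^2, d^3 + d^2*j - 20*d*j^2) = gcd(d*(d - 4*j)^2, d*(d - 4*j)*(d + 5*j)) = d^2 - 4*d*j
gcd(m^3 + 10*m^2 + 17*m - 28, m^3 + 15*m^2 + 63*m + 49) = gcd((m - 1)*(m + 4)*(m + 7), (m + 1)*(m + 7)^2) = m + 7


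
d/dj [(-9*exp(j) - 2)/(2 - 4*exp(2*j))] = (-18*exp(2*j) - 8*exp(j) - 9)*exp(j)/(2*(4*exp(4*j) - 4*exp(2*j) + 1))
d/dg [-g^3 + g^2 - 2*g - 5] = -3*g^2 + 2*g - 2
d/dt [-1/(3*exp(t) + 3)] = 1/(12*cosh(t/2)^2)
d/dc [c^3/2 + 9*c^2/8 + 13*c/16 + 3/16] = 3*c^2/2 + 9*c/4 + 13/16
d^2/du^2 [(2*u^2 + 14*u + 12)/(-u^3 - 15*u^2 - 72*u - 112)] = 4*(-u^4 - 13*u^3 - 15*u^2 + 401*u + 1430)/(u^7 + 37*u^6 + 579*u^5 + 4967*u^4 + 25232*u^3 + 75936*u^2 + 125440*u + 87808)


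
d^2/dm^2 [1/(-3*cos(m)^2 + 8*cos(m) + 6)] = 2*(-18*sin(m)^4 + 77*sin(m)^2 - 21*cos(m) + 9*cos(3*m) + 23)/(3*sin(m)^2 + 8*cos(m) + 3)^3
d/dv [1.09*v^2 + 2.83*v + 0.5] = 2.18*v + 2.83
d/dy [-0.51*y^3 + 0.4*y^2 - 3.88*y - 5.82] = -1.53*y^2 + 0.8*y - 3.88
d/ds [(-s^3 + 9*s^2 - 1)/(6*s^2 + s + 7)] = (3*s*(6 - s)*(6*s^2 + s + 7) + (12*s + 1)*(s^3 - 9*s^2 + 1))/(6*s^2 + s + 7)^2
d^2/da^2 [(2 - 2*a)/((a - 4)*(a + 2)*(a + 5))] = 12*(-a^5 - a^4 - a^3 - 89*a^2 - 134*a + 388)/(a^9 + 9*a^8 - 27*a^7 - 417*a^6 - 234*a^5 + 6156*a^4 + 11928*a^3 - 24480*a^2 - 86400*a - 64000)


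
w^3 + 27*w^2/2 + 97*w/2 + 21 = (w + 1/2)*(w + 6)*(w + 7)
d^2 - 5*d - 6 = (d - 6)*(d + 1)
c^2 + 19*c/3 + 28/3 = (c + 7/3)*(c + 4)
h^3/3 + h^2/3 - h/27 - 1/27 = (h/3 + 1/3)*(h - 1/3)*(h + 1/3)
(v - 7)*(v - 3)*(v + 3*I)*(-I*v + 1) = -I*v^4 + 4*v^3 + 10*I*v^3 - 40*v^2 - 18*I*v^2 + 84*v - 30*I*v + 63*I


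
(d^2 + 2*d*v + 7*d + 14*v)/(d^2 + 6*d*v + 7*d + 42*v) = (d + 2*v)/(d + 6*v)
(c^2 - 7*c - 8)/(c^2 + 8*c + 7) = (c - 8)/(c + 7)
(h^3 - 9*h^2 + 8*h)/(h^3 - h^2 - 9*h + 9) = h*(h - 8)/(h^2 - 9)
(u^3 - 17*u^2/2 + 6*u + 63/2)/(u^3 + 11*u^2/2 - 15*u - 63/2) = (u - 7)/(u + 7)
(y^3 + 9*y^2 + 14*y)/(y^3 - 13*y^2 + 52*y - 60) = y*(y^2 + 9*y + 14)/(y^3 - 13*y^2 + 52*y - 60)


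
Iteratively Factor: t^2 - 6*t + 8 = (t - 2)*(t - 4)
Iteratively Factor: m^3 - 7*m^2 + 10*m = (m - 2)*(m^2 - 5*m) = (m - 5)*(m - 2)*(m)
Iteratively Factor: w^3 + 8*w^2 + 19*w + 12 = (w + 4)*(w^2 + 4*w + 3) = (w + 3)*(w + 4)*(w + 1)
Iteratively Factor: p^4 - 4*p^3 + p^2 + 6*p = (p + 1)*(p^3 - 5*p^2 + 6*p) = (p - 3)*(p + 1)*(p^2 - 2*p) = p*(p - 3)*(p + 1)*(p - 2)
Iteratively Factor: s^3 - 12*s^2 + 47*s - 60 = (s - 3)*(s^2 - 9*s + 20) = (s - 4)*(s - 3)*(s - 5)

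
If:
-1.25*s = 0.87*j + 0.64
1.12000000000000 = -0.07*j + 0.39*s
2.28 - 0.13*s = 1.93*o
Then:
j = -3.87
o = 1.03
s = 2.18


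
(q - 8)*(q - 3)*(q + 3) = q^3 - 8*q^2 - 9*q + 72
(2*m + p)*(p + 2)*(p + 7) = 2*m*p^2 + 18*m*p + 28*m + p^3 + 9*p^2 + 14*p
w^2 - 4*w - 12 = (w - 6)*(w + 2)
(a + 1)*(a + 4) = a^2 + 5*a + 4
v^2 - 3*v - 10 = (v - 5)*(v + 2)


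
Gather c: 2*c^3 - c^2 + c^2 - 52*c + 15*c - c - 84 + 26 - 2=2*c^3 - 38*c - 60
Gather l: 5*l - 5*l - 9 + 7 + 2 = 0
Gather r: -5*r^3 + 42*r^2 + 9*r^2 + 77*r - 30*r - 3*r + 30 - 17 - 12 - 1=-5*r^3 + 51*r^2 + 44*r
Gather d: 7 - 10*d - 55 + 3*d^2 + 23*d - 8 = 3*d^2 + 13*d - 56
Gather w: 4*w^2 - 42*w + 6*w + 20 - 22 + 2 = 4*w^2 - 36*w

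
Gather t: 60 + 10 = 70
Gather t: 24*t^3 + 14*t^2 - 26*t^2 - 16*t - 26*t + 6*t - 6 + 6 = 24*t^3 - 12*t^2 - 36*t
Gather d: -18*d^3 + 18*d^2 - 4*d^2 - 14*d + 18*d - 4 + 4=-18*d^3 + 14*d^2 + 4*d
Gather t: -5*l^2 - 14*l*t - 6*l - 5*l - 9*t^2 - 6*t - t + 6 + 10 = -5*l^2 - 11*l - 9*t^2 + t*(-14*l - 7) + 16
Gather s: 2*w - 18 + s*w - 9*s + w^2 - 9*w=s*(w - 9) + w^2 - 7*w - 18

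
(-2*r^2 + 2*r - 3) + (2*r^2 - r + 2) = r - 1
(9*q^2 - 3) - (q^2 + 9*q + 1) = 8*q^2 - 9*q - 4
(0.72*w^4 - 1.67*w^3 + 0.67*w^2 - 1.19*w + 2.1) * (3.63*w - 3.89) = 2.6136*w^5 - 8.8629*w^4 + 8.9284*w^3 - 6.926*w^2 + 12.2521*w - 8.169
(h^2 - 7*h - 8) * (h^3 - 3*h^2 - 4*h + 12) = h^5 - 10*h^4 + 9*h^3 + 64*h^2 - 52*h - 96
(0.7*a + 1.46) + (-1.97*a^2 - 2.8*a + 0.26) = -1.97*a^2 - 2.1*a + 1.72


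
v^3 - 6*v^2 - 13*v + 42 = (v - 7)*(v - 2)*(v + 3)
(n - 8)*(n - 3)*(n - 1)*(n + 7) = n^4 - 5*n^3 - 49*n^2 + 221*n - 168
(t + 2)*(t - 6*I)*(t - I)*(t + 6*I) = t^4 + 2*t^3 - I*t^3 + 36*t^2 - 2*I*t^2 + 72*t - 36*I*t - 72*I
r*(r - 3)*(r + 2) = r^3 - r^2 - 6*r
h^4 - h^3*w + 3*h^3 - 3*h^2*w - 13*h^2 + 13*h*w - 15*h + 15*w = (h - 3)*(h + 1)*(h + 5)*(h - w)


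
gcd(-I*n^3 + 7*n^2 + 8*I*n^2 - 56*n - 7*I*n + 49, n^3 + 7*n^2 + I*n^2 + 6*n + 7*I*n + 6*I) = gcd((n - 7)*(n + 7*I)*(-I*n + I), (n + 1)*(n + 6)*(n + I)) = 1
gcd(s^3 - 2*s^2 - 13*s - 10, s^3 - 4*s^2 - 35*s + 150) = s - 5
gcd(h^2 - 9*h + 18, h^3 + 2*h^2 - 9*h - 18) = h - 3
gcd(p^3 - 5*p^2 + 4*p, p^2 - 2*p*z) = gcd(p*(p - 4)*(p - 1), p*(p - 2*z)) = p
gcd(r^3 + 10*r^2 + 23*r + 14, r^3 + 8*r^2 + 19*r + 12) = r + 1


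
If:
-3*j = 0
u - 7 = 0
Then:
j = 0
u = 7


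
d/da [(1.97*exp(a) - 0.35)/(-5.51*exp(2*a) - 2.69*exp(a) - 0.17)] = (10.8547*exp(2*a) - 3.857*exp(a) - 1.2764)*exp(a)/(30.3601*exp(4*a) + 29.6438*exp(3*a) + 9.1095*exp(2*a) + 0.9146*exp(a) + 0.0289)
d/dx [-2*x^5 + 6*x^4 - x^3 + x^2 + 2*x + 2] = -10*x^4 + 24*x^3 - 3*x^2 + 2*x + 2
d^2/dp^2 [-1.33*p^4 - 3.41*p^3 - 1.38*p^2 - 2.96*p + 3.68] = -15.96*p^2 - 20.46*p - 2.76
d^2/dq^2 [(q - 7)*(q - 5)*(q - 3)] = 6*q - 30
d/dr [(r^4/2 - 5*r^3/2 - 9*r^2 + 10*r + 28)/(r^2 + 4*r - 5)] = (2*r^5 + 7*r^4 - 60*r^3 - 17*r^2 + 68*r - 324)/(2*(r^4 + 8*r^3 + 6*r^2 - 40*r + 25))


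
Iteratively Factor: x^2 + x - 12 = (x + 4)*(x - 3)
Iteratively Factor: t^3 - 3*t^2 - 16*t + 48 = (t + 4)*(t^2 - 7*t + 12) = (t - 4)*(t + 4)*(t - 3)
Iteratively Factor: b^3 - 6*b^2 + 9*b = (b - 3)*(b^2 - 3*b) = (b - 3)^2*(b)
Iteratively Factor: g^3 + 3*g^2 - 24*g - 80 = (g + 4)*(g^2 - g - 20) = (g - 5)*(g + 4)*(g + 4)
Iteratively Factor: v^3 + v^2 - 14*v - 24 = (v + 3)*(v^2 - 2*v - 8) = (v - 4)*(v + 3)*(v + 2)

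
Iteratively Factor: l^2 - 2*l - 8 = (l - 4)*(l + 2)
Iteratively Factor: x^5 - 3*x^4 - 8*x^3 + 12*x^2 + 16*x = (x - 4)*(x^4 + x^3 - 4*x^2 - 4*x) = (x - 4)*(x - 2)*(x^3 + 3*x^2 + 2*x) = (x - 4)*(x - 2)*(x + 2)*(x^2 + x) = (x - 4)*(x - 2)*(x + 1)*(x + 2)*(x)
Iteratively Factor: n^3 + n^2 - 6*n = (n)*(n^2 + n - 6) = n*(n + 3)*(n - 2)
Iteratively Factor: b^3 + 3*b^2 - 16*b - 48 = (b - 4)*(b^2 + 7*b + 12) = (b - 4)*(b + 3)*(b + 4)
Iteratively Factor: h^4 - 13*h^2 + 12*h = (h + 4)*(h^3 - 4*h^2 + 3*h) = (h - 1)*(h + 4)*(h^2 - 3*h) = h*(h - 1)*(h + 4)*(h - 3)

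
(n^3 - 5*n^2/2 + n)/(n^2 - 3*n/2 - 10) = n*(-2*n^2 + 5*n - 2)/(-2*n^2 + 3*n + 20)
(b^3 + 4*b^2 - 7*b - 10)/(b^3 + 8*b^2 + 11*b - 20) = (b^2 - b - 2)/(b^2 + 3*b - 4)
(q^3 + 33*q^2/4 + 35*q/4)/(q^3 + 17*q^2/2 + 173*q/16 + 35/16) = 4*q/(4*q + 1)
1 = 1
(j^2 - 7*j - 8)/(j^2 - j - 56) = (j + 1)/(j + 7)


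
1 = 1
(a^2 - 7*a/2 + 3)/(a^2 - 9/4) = 2*(a - 2)/(2*a + 3)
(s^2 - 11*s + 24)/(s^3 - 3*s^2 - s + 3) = (s - 8)/(s^2 - 1)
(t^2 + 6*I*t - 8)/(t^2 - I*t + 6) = (t + 4*I)/(t - 3*I)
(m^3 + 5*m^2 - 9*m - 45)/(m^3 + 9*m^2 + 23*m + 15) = (m - 3)/(m + 1)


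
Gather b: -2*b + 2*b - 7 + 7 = 0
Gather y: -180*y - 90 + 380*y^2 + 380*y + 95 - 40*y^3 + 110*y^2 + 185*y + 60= -40*y^3 + 490*y^2 + 385*y + 65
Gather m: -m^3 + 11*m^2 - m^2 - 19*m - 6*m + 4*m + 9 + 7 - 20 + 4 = -m^3 + 10*m^2 - 21*m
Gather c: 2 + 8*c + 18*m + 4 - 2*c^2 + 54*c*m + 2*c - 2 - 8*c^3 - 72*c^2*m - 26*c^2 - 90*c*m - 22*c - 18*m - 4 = -8*c^3 + c^2*(-72*m - 28) + c*(-36*m - 12)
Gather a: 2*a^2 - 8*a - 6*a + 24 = 2*a^2 - 14*a + 24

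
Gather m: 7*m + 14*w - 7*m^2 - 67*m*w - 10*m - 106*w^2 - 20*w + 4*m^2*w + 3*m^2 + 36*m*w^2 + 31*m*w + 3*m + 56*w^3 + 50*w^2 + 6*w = m^2*(4*w - 4) + m*(36*w^2 - 36*w) + 56*w^3 - 56*w^2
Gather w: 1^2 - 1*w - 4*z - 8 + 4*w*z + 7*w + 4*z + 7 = w*(4*z + 6)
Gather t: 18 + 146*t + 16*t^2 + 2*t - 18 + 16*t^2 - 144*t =32*t^2 + 4*t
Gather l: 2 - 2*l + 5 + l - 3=4 - l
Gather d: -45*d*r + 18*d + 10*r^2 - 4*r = d*(18 - 45*r) + 10*r^2 - 4*r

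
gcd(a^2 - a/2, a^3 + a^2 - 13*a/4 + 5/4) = a - 1/2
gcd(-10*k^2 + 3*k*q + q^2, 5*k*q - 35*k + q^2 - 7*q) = 5*k + q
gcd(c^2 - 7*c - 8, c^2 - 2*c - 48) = c - 8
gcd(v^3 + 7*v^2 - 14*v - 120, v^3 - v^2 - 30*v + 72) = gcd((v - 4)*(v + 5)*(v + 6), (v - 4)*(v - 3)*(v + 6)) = v^2 + 2*v - 24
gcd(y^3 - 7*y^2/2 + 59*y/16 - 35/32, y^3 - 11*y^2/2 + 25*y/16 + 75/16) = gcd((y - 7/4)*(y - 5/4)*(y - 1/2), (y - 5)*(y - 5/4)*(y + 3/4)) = y - 5/4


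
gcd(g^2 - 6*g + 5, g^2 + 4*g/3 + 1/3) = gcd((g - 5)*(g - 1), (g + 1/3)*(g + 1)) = 1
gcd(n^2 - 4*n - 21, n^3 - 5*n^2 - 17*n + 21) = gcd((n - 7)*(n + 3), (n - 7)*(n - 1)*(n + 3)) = n^2 - 4*n - 21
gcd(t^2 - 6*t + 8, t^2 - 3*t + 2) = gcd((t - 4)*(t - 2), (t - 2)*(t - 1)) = t - 2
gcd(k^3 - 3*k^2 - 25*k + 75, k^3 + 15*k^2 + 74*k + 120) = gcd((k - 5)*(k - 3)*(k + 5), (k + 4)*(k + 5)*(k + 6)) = k + 5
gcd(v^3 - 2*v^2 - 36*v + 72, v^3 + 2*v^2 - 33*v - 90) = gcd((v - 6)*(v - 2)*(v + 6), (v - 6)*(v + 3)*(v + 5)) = v - 6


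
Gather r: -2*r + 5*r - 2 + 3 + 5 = 3*r + 6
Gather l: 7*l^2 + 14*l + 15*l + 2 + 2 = 7*l^2 + 29*l + 4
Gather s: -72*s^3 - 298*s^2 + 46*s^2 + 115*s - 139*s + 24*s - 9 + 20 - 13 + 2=-72*s^3 - 252*s^2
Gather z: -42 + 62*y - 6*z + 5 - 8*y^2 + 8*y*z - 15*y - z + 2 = -8*y^2 + 47*y + z*(8*y - 7) - 35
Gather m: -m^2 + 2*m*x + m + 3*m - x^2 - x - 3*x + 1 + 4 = -m^2 + m*(2*x + 4) - x^2 - 4*x + 5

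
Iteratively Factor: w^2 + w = (w + 1)*(w)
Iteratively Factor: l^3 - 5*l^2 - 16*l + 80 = (l - 4)*(l^2 - l - 20) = (l - 5)*(l - 4)*(l + 4)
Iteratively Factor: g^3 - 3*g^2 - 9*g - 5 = (g - 5)*(g^2 + 2*g + 1) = (g - 5)*(g + 1)*(g + 1)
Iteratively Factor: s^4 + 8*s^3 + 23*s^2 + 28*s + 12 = (s + 3)*(s^3 + 5*s^2 + 8*s + 4) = (s + 1)*(s + 3)*(s^2 + 4*s + 4) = (s + 1)*(s + 2)*(s + 3)*(s + 2)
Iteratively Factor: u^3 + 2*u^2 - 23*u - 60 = (u + 3)*(u^2 - u - 20) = (u + 3)*(u + 4)*(u - 5)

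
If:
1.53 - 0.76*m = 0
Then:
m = 2.01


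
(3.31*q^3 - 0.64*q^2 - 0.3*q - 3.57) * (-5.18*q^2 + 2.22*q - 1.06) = -17.1458*q^5 + 10.6634*q^4 - 3.3754*q^3 + 18.505*q^2 - 7.6074*q + 3.7842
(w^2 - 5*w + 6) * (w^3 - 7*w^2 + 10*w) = w^5 - 12*w^4 + 51*w^3 - 92*w^2 + 60*w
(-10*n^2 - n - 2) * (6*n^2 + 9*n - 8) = -60*n^4 - 96*n^3 + 59*n^2 - 10*n + 16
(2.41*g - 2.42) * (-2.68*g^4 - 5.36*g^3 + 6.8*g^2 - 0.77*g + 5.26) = -6.4588*g^5 - 6.432*g^4 + 29.3592*g^3 - 18.3117*g^2 + 14.54*g - 12.7292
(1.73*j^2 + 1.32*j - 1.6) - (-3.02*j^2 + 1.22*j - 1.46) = 4.75*j^2 + 0.1*j - 0.14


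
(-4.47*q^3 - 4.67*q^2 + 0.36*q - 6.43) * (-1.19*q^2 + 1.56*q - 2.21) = 5.3193*q^5 - 1.4159*q^4 + 2.1651*q^3 + 18.534*q^2 - 10.8264*q + 14.2103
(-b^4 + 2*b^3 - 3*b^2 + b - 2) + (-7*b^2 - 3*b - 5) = -b^4 + 2*b^3 - 10*b^2 - 2*b - 7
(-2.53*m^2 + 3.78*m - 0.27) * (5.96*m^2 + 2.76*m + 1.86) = -15.0788*m^4 + 15.546*m^3 + 4.1178*m^2 + 6.2856*m - 0.5022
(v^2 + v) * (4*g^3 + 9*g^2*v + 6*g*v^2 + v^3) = 4*g^3*v^2 + 4*g^3*v + 9*g^2*v^3 + 9*g^2*v^2 + 6*g*v^4 + 6*g*v^3 + v^5 + v^4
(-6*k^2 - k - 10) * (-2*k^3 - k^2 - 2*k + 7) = 12*k^5 + 8*k^4 + 33*k^3 - 30*k^2 + 13*k - 70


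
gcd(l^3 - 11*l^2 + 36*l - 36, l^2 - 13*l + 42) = l - 6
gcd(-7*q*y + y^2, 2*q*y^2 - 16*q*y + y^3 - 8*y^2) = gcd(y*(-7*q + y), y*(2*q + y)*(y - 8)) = y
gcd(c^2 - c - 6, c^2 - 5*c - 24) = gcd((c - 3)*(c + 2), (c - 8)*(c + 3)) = 1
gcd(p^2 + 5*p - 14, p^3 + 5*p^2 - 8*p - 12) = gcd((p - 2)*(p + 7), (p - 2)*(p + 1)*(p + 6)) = p - 2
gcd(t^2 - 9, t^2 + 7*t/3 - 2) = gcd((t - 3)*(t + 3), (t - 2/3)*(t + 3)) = t + 3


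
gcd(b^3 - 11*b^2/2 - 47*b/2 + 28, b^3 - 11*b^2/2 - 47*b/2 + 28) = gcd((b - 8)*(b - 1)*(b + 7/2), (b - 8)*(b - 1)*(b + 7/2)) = b^3 - 11*b^2/2 - 47*b/2 + 28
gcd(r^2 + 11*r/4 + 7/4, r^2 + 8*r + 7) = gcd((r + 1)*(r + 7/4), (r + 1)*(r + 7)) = r + 1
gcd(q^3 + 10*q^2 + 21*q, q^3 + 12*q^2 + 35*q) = q^2 + 7*q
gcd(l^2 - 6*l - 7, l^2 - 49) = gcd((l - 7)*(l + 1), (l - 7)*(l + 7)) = l - 7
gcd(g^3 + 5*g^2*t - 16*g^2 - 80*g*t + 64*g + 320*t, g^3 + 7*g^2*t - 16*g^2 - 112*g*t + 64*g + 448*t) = g^2 - 16*g + 64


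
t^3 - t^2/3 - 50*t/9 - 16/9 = (t - 8/3)*(t + 1/3)*(t + 2)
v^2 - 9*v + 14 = (v - 7)*(v - 2)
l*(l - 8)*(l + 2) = l^3 - 6*l^2 - 16*l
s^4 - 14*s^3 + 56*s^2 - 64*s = s*(s - 8)*(s - 4)*(s - 2)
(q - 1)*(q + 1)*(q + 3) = q^3 + 3*q^2 - q - 3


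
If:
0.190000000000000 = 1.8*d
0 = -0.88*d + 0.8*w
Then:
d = 0.11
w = 0.12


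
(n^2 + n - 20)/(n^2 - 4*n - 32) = (-n^2 - n + 20)/(-n^2 + 4*n + 32)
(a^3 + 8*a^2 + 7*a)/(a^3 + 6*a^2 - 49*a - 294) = a*(a + 1)/(a^2 - a - 42)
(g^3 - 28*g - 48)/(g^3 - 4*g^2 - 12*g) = (g + 4)/g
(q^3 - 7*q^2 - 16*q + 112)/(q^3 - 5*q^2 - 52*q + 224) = (q^2 - 3*q - 28)/(q^2 - q - 56)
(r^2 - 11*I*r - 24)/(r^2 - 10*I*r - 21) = (r - 8*I)/(r - 7*I)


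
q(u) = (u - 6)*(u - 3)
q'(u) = 2*u - 9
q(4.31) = -2.21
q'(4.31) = -0.38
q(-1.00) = 28.00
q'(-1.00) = -11.00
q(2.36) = 2.33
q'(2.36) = -4.28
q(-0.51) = 22.85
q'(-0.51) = -10.02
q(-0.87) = 26.59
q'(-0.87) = -10.74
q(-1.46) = 33.27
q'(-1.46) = -11.92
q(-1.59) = 34.84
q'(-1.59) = -12.18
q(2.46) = 1.91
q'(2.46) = -4.08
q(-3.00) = 54.00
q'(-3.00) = -15.00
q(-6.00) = 108.00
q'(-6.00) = -21.00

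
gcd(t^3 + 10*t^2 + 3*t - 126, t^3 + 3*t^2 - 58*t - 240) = t + 6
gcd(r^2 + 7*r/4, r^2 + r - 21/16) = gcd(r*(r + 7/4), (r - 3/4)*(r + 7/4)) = r + 7/4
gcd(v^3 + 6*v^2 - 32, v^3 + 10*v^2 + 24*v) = v + 4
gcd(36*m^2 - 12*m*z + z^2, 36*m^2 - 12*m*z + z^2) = 36*m^2 - 12*m*z + z^2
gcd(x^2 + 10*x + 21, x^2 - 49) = x + 7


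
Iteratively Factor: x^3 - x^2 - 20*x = (x - 5)*(x^2 + 4*x) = (x - 5)*(x + 4)*(x)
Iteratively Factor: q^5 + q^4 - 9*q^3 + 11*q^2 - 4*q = (q - 1)*(q^4 + 2*q^3 - 7*q^2 + 4*q) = (q - 1)*(q + 4)*(q^3 - 2*q^2 + q) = (q - 1)^2*(q + 4)*(q^2 - q) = q*(q - 1)^2*(q + 4)*(q - 1)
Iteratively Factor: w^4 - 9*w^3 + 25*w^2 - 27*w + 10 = (w - 2)*(w^3 - 7*w^2 + 11*w - 5) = (w - 2)*(w - 1)*(w^2 - 6*w + 5) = (w - 5)*(w - 2)*(w - 1)*(w - 1)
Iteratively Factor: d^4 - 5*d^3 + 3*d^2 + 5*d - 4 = (d + 1)*(d^3 - 6*d^2 + 9*d - 4) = (d - 1)*(d + 1)*(d^2 - 5*d + 4) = (d - 4)*(d - 1)*(d + 1)*(d - 1)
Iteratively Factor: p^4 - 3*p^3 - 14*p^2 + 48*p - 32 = (p - 1)*(p^3 - 2*p^2 - 16*p + 32) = (p - 2)*(p - 1)*(p^2 - 16) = (p - 2)*(p - 1)*(p + 4)*(p - 4)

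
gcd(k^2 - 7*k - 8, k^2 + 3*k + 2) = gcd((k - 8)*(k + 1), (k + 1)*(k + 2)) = k + 1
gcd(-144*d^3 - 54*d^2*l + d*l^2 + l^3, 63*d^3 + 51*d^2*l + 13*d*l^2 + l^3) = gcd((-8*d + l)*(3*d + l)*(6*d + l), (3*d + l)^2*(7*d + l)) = 3*d + l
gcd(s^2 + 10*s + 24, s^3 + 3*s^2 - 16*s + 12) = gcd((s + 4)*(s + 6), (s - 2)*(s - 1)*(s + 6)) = s + 6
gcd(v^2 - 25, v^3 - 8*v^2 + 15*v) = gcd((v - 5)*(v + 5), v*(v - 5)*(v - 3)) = v - 5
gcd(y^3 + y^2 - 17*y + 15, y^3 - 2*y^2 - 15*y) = 1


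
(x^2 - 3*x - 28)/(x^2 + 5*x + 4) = (x - 7)/(x + 1)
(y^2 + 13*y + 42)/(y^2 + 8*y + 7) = (y + 6)/(y + 1)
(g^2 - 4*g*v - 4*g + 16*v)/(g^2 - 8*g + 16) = (g - 4*v)/(g - 4)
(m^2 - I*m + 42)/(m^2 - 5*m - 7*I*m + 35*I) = (m + 6*I)/(m - 5)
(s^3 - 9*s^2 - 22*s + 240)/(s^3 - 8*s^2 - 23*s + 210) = (s - 8)/(s - 7)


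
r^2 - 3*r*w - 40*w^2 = (r - 8*w)*(r + 5*w)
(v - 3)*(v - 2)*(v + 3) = v^3 - 2*v^2 - 9*v + 18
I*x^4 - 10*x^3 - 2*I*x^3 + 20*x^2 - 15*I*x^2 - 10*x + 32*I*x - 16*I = (x - 1)*(x + 2*I)*(x + 8*I)*(I*x - I)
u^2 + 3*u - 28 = (u - 4)*(u + 7)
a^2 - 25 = (a - 5)*(a + 5)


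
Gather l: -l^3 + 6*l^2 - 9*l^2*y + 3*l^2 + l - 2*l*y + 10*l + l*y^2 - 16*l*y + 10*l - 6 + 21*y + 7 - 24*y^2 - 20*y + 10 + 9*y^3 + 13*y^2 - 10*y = -l^3 + l^2*(9 - 9*y) + l*(y^2 - 18*y + 21) + 9*y^3 - 11*y^2 - 9*y + 11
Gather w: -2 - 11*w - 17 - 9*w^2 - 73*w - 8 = -9*w^2 - 84*w - 27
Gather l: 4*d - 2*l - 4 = 4*d - 2*l - 4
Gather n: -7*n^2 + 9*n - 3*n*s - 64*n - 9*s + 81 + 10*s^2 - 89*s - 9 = -7*n^2 + n*(-3*s - 55) + 10*s^2 - 98*s + 72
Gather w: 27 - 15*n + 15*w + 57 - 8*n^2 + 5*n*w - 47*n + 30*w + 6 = -8*n^2 - 62*n + w*(5*n + 45) + 90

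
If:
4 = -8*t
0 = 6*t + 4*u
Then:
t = -1/2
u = 3/4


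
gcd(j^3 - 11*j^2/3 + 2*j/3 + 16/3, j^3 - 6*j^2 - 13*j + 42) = j - 2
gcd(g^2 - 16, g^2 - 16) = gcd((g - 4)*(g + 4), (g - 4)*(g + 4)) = g^2 - 16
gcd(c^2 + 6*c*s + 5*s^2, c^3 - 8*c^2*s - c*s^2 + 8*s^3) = c + s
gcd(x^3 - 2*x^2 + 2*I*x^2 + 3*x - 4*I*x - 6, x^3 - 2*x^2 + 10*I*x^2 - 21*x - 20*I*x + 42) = x^2 + x*(-2 + 3*I) - 6*I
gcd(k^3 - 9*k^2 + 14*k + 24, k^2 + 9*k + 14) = 1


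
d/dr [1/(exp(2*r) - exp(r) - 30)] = (1 - 2*exp(r))*exp(r)/(-exp(2*r) + exp(r) + 30)^2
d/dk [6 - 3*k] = -3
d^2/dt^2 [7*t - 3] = 0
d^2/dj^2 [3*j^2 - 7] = 6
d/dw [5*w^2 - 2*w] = 10*w - 2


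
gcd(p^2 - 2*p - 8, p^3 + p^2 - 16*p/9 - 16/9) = 1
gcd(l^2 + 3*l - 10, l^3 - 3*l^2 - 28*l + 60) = l^2 + 3*l - 10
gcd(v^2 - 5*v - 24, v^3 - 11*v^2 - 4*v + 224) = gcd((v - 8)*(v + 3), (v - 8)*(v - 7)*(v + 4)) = v - 8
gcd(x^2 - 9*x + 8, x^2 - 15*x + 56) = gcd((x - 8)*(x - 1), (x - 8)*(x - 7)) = x - 8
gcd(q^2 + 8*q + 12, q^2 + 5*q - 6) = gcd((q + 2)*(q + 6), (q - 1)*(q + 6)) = q + 6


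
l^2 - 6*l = l*(l - 6)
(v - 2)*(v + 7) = v^2 + 5*v - 14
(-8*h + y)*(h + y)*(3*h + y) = -24*h^3 - 29*h^2*y - 4*h*y^2 + y^3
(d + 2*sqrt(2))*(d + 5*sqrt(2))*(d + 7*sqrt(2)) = d^3 + 14*sqrt(2)*d^2 + 118*d + 140*sqrt(2)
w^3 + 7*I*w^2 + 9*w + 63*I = (w - 3*I)*(w + 3*I)*(w + 7*I)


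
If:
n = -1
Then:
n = -1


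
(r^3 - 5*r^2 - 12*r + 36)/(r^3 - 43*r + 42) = (r^2 + r - 6)/(r^2 + 6*r - 7)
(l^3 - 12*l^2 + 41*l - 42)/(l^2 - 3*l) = l - 9 + 14/l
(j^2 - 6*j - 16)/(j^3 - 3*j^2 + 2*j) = (j^2 - 6*j - 16)/(j*(j^2 - 3*j + 2))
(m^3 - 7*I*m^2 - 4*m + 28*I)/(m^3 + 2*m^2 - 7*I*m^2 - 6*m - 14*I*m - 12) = (m^2 - m*(2 + 7*I) + 14*I)/(m^2 - 7*I*m - 6)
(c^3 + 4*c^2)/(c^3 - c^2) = (c + 4)/(c - 1)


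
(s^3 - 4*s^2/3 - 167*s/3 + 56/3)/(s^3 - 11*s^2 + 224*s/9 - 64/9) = 3*(s + 7)/(3*s - 8)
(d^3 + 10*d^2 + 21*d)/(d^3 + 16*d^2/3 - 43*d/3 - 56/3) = 3*d*(d + 3)/(3*d^2 - 5*d - 8)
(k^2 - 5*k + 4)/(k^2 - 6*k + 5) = (k - 4)/(k - 5)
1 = 1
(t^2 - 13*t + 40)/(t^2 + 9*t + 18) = (t^2 - 13*t + 40)/(t^2 + 9*t + 18)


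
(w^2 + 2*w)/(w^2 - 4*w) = (w + 2)/(w - 4)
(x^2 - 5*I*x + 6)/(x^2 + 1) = (x - 6*I)/(x - I)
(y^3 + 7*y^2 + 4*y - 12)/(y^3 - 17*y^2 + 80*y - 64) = (y^2 + 8*y + 12)/(y^2 - 16*y + 64)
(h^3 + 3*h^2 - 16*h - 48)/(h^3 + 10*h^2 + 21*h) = (h^2 - 16)/(h*(h + 7))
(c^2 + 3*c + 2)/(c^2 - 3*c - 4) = (c + 2)/(c - 4)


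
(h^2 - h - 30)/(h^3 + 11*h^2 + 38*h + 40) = (h - 6)/(h^2 + 6*h + 8)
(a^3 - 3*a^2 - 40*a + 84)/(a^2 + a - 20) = (a^3 - 3*a^2 - 40*a + 84)/(a^2 + a - 20)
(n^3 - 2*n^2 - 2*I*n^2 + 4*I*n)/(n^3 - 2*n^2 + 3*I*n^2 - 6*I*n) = (n - 2*I)/(n + 3*I)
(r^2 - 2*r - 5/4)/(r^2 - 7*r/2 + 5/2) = (r + 1/2)/(r - 1)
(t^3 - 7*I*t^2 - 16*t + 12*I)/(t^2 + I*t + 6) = (t^2 - 5*I*t - 6)/(t + 3*I)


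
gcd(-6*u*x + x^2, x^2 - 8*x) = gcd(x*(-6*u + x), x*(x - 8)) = x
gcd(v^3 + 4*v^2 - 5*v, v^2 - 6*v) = v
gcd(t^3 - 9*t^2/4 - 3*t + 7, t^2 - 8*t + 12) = t - 2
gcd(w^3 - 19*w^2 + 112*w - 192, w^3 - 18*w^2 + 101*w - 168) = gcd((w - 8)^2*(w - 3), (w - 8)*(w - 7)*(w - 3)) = w^2 - 11*w + 24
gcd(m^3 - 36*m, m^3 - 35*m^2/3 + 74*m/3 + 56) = m - 6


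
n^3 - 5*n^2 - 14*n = n*(n - 7)*(n + 2)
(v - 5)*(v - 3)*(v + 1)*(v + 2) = v^4 - 5*v^3 - 7*v^2 + 29*v + 30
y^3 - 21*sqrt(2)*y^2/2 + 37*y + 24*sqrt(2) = (y - 8*sqrt(2))*(y - 3*sqrt(2))*(y + sqrt(2)/2)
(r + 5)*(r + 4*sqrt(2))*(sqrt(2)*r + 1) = sqrt(2)*r^3 + 5*sqrt(2)*r^2 + 9*r^2 + 4*sqrt(2)*r + 45*r + 20*sqrt(2)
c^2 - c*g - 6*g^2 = (c - 3*g)*(c + 2*g)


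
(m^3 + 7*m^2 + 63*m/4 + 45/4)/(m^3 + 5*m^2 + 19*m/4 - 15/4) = (2*m + 3)/(2*m - 1)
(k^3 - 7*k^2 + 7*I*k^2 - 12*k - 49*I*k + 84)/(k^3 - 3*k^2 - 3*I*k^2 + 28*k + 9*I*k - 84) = (k^2 + k*(-7 + 3*I) - 21*I)/(k^2 - k*(3 + 7*I) + 21*I)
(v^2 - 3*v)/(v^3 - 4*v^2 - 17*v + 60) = v/(v^2 - v - 20)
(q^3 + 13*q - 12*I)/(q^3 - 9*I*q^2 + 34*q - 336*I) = (q^3 + 13*q - 12*I)/(q^3 - 9*I*q^2 + 34*q - 336*I)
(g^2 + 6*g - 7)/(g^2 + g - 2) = (g + 7)/(g + 2)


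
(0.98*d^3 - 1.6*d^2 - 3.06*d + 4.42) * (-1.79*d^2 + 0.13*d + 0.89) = -1.7542*d^5 + 2.9914*d^4 + 6.1416*d^3 - 9.7336*d^2 - 2.1488*d + 3.9338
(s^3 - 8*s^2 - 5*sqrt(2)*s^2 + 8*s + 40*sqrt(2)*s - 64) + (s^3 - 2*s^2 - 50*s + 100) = 2*s^3 - 10*s^2 - 5*sqrt(2)*s^2 - 42*s + 40*sqrt(2)*s + 36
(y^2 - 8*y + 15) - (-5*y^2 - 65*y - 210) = 6*y^2 + 57*y + 225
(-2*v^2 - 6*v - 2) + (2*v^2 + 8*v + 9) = 2*v + 7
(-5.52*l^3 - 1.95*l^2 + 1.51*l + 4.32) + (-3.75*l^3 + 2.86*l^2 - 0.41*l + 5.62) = -9.27*l^3 + 0.91*l^2 + 1.1*l + 9.94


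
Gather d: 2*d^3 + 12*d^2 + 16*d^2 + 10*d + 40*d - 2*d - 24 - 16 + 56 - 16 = 2*d^3 + 28*d^2 + 48*d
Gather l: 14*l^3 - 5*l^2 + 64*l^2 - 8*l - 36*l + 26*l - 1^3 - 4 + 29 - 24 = 14*l^3 + 59*l^2 - 18*l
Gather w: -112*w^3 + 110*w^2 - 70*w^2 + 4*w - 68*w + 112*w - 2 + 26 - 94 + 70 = -112*w^3 + 40*w^2 + 48*w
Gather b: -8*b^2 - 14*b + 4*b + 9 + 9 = -8*b^2 - 10*b + 18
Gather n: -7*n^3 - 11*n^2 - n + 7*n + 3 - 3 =-7*n^3 - 11*n^2 + 6*n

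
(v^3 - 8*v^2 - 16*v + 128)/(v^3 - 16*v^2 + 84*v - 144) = (v^2 - 4*v - 32)/(v^2 - 12*v + 36)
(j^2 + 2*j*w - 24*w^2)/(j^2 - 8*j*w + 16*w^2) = (-j - 6*w)/(-j + 4*w)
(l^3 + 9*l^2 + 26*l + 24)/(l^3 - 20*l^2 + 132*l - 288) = (l^3 + 9*l^2 + 26*l + 24)/(l^3 - 20*l^2 + 132*l - 288)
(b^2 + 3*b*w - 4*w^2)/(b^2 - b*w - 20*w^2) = (-b + w)/(-b + 5*w)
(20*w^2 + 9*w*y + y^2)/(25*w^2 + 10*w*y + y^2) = (4*w + y)/(5*w + y)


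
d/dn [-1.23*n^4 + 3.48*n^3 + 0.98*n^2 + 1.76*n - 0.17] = -4.92*n^3 + 10.44*n^2 + 1.96*n + 1.76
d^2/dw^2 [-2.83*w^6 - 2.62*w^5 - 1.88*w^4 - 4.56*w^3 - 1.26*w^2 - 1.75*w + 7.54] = -84.9*w^4 - 52.4*w^3 - 22.56*w^2 - 27.36*w - 2.52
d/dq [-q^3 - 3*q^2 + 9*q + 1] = -3*q^2 - 6*q + 9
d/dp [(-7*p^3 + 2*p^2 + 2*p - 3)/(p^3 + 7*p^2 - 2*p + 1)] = (-51*p^4 + 24*p^3 - 30*p^2 + 46*p - 4)/(p^6 + 14*p^5 + 45*p^4 - 26*p^3 + 18*p^2 - 4*p + 1)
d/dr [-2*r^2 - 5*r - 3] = -4*r - 5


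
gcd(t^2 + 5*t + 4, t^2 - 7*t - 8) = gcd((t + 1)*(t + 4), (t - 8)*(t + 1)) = t + 1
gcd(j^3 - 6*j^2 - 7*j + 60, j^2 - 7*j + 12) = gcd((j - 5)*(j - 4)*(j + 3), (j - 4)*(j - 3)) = j - 4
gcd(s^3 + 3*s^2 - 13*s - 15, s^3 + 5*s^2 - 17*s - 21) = s^2 - 2*s - 3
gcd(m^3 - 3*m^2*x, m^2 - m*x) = m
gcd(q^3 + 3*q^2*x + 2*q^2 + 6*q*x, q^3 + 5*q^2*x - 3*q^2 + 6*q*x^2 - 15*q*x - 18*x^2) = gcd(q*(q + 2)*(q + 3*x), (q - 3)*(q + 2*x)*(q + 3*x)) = q + 3*x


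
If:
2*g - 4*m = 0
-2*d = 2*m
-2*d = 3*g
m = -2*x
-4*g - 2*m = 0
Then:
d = 0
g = 0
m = 0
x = 0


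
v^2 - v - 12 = (v - 4)*(v + 3)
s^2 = s^2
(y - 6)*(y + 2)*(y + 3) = y^3 - y^2 - 24*y - 36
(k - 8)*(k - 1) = k^2 - 9*k + 8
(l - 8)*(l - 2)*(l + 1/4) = l^3 - 39*l^2/4 + 27*l/2 + 4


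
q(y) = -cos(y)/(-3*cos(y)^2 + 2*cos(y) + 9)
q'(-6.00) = 0.05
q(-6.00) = -0.12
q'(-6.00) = 0.05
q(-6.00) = -0.12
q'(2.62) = 0.22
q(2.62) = 0.17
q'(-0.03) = -0.01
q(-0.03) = -0.12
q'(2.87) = 0.17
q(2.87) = 0.22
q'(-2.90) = -0.16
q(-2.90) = 0.23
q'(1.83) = 0.13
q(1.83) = 0.03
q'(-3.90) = 0.20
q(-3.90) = 0.12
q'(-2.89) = -0.16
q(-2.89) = 0.23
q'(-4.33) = 0.14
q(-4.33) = 0.05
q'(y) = -(-6*sin(y)*cos(y) + 2*sin(y))*cos(y)/(-3*cos(y)^2 + 2*cos(y) + 9)^2 + sin(y)/(-3*cos(y)^2 + 2*cos(y) + 9)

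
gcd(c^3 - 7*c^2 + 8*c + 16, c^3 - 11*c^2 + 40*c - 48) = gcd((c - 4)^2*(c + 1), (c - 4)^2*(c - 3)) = c^2 - 8*c + 16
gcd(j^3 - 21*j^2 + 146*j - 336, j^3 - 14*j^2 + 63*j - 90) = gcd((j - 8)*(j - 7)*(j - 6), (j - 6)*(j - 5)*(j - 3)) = j - 6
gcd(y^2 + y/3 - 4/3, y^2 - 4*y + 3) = y - 1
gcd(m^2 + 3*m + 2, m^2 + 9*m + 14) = m + 2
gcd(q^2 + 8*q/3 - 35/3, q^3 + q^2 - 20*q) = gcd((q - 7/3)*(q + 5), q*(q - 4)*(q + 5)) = q + 5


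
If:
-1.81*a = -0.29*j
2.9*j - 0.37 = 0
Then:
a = 0.02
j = 0.13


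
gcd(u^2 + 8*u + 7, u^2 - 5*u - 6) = u + 1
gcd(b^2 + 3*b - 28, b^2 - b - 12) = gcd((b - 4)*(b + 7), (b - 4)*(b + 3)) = b - 4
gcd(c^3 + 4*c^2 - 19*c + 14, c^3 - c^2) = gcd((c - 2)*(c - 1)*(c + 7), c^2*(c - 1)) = c - 1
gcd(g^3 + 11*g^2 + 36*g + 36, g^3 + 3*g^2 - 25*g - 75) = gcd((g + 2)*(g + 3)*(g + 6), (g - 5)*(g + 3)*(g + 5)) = g + 3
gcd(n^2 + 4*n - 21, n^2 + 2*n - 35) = n + 7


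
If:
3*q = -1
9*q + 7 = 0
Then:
No Solution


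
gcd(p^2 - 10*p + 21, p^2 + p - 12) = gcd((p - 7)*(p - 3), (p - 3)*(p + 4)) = p - 3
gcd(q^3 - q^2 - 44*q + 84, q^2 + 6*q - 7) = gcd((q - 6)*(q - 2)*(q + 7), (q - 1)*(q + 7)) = q + 7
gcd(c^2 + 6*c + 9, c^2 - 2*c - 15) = c + 3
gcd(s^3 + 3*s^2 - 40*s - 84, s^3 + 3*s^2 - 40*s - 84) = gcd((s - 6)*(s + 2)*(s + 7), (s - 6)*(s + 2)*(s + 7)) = s^3 + 3*s^2 - 40*s - 84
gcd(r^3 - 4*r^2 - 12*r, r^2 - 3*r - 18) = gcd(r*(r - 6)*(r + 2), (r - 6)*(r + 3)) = r - 6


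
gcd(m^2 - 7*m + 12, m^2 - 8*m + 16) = m - 4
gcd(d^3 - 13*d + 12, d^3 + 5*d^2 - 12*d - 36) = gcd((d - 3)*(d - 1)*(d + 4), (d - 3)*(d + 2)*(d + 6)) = d - 3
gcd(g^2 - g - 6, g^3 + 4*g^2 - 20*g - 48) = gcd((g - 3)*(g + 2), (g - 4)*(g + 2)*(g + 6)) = g + 2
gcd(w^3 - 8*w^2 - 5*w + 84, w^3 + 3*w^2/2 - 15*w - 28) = w - 4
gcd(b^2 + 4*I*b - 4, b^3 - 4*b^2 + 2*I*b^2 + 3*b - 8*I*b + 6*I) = b + 2*I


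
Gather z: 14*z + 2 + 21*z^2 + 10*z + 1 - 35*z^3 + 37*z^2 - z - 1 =-35*z^3 + 58*z^2 + 23*z + 2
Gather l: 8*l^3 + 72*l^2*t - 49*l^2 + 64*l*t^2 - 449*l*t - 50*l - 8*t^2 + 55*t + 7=8*l^3 + l^2*(72*t - 49) + l*(64*t^2 - 449*t - 50) - 8*t^2 + 55*t + 7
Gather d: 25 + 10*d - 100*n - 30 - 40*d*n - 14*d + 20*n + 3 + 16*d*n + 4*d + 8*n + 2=-24*d*n - 72*n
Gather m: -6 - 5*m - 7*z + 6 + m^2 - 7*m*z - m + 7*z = m^2 + m*(-7*z - 6)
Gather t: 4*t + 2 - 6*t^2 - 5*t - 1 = -6*t^2 - t + 1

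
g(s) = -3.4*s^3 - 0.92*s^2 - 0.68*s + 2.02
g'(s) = -10.2*s^2 - 1.84*s - 0.68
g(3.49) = -156.09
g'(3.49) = -131.34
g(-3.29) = 115.38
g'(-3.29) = -105.03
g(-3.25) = 111.23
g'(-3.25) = -102.44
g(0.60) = 0.55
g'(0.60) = -5.46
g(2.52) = -59.95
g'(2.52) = -70.09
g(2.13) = -36.46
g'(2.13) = -50.88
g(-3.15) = 101.30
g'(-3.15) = -96.09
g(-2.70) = 64.07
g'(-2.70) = -70.07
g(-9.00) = 2412.22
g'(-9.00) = -810.32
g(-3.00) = 87.58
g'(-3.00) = -86.96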